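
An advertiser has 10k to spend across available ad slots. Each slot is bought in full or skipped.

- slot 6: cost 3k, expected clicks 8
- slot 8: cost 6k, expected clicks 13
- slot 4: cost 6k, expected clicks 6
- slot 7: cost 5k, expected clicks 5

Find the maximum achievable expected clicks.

21

Allowing fractional choices, the relaxed optimum would be about 22.0, but ad slots are indivisible.
slot 8: cost 6 ≤ 10, expected clicks 13.
slot 6 + slot 4: cost 3 + 6 = 9 ≤ 10, expected clicks 8 + 6 = 14.
slot 6 + slot 8: cost 3 + 6 = 9 ≤ 10, expected clicks 8 + 13 = 21.
Best is slot 6 and slot 8 with total expected clicks 21.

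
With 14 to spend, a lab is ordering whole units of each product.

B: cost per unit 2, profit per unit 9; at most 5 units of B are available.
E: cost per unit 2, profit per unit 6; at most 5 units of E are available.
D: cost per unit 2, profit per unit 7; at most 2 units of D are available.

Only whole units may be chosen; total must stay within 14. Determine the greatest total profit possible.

59

This is a bounded integer knapsack.
B has the best ratio (9/2); taking only B gives at most 5×9 = 45 (stopped by the supply cap of 5).
Mixing does better — 5×B and 2×D: cost 14 ≤ 14, profit 5·9 + 2·7 = 59.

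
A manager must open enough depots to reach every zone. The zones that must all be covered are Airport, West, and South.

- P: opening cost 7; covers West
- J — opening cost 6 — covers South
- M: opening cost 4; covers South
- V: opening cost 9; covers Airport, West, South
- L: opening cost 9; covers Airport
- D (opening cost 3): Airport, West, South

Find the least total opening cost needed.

D alone covers Airport, West, South — every zone.
Total opening cost: 3.

3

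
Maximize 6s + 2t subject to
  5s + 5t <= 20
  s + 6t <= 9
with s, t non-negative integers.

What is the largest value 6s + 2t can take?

(s,t)=(4,0): 5·4+5·0=20≤20, 1·4+6·0=4≤9, objective 24.
(s,t)=(3,1): 5·3+5·1=20≤20, 1·3+6·1=9≤9, objective 20.
(s,t)=(3,0): 5·3+5·0=15≤20, 1·3+6·0=3≤9, objective 18.
No feasible integer point exceeds 24.

24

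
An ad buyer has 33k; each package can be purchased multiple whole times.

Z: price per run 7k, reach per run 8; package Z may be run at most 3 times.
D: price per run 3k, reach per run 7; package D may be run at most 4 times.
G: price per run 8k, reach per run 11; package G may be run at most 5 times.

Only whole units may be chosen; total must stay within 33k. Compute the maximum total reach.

This is a bounded integer knapsack.
3×Z and 4×D: price 33 ≤ 33, reach 3·8 + 4·7 = 52.
3×D and 3×G: price 33 ≤ 33, reach 3·7 + 3·11 = 54.
Best is 54.

54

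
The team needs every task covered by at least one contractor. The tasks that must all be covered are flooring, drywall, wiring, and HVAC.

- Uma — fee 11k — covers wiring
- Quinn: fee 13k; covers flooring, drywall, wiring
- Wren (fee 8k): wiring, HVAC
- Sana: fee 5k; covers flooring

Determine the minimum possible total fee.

21

This is an integer covering problem.
The greedy cost-per-new-task heuristic would pick Wren, Sana, and Quinn for 26, but a cheaper cover exists.
Choose Quinn and Wren: together they cover flooring, drywall, wiring, HVAC — every task.
Total fee: 13 + 8 = 21.
No cover costs less than 21.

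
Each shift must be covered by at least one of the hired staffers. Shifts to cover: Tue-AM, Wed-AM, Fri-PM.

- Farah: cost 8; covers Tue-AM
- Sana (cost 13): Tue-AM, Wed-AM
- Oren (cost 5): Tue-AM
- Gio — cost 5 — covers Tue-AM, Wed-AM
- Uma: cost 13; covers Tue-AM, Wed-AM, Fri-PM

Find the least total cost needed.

The greedy cost-per-new-shift heuristic would pick Gio and Uma for 18, but a cheaper cover exists.
Uma alone covers Tue-AM, Wed-AM, Fri-PM — every shift.
Total cost: 13.
No cover costs less than 13.

13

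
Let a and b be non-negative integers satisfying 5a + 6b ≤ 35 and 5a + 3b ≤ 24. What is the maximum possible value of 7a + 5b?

36

The continuous relaxation peaks at (2.6, 3.67) with value 36.53; rounding to a feasible lattice point costs some objective.
(a,b)=(3,3): 5·3+6·3=33≤35, 5·3+3·3=24≤24, objective 36.
(a,b)=(2,4): 5·2+6·4=34≤35, 5·2+3·4=22≤24, objective 34.
Maximum is 36 at (a,b)=(3,3).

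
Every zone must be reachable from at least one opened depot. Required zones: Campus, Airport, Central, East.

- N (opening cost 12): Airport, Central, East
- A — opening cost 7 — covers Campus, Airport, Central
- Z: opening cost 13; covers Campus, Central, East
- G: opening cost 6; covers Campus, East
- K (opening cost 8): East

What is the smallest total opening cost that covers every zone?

This is a weighted set-cover instance.
Choose A and G: together they cover Campus, Airport, Central, East — every zone.
Total opening cost: 7 + 6 = 13.

13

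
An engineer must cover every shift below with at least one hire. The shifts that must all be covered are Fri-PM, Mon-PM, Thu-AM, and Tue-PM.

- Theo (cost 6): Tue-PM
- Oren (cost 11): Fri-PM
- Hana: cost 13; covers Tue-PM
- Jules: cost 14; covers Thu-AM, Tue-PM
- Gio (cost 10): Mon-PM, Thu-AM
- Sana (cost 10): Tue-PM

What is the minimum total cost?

Choose Theo, Oren, and Gio: together they cover Fri-PM, Mon-PM, Thu-AM, Tue-PM — every shift.
Total cost: 6 + 11 + 10 = 27.
No cover costs less than 27.

27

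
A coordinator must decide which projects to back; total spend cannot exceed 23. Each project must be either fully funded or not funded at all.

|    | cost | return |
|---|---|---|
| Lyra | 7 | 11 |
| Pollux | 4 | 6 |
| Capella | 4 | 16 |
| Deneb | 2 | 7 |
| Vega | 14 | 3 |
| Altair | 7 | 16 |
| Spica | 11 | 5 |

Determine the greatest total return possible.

Allowing fractional choices, the relaxed optimum would be about 54.5, but projects are indivisible.
Lyra + Pollux + Capella + Altair: cost 7 + 4 + 4 + 7 = 22 ≤ 23, return 11 + 6 + 16 + 16 = 49.
Lyra + Capella + Deneb + Altair: cost 7 + 4 + 2 + 7 = 20 ≤ 23, return 11 + 16 + 7 + 16 = 50.
Best is Lyra, Capella, Deneb, and Altair with total return 50.

50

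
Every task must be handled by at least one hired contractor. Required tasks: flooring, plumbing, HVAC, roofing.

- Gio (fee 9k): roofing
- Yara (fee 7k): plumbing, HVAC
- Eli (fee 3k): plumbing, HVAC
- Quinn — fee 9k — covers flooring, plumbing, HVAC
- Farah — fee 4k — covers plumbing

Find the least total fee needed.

18

The greedy cost-per-new-task heuristic would pick Eli, Gio, and Quinn for 21, but a cheaper cover exists.
Choose Gio and Quinn: together they cover flooring, plumbing, HVAC, roofing — every task.
Total fee: 9 + 9 = 18.
No cover costs less than 18.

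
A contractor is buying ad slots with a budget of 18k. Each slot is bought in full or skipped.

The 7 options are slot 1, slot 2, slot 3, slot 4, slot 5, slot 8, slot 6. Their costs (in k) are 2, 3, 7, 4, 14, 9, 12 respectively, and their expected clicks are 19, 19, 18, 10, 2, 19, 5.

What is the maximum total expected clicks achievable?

67

This is a 0-1 knapsack instance.
slot 1 + slot 2 + slot 8: cost 2 + 3 + 9 = 14 ≤ 18, expected clicks 19 + 19 + 19 = 57.
slot 1 + slot 2 + slot 3 + slot 4: cost 2 + 3 + 7 + 4 = 16 ≤ 18, expected clicks 19 + 19 + 18 + 10 = 66.
slot 1 + slot 2 + slot 4 + slot 8: cost 2 + 3 + 4 + 9 = 18 ≤ 18, expected clicks 19 + 19 + 10 + 19 = 67.
Best is slot 1, slot 2, slot 4, and slot 8 with total expected clicks 67.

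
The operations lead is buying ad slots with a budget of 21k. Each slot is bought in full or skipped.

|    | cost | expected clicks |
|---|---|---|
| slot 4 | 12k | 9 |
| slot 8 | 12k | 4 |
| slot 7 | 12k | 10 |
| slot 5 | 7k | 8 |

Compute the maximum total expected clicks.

Take slot 7 and slot 5: cost 12 + 7 = 19 ≤ 21, expected clicks 10 + 8 = 18.
No other feasible combination does better.

18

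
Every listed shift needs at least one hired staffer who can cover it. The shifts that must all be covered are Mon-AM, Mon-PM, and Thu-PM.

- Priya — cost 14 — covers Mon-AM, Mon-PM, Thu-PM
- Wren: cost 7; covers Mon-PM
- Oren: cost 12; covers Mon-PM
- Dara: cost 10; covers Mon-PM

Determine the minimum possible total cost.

Priya alone covers Mon-AM, Mon-PM, Thu-PM — every shift.
Total cost: 14.

14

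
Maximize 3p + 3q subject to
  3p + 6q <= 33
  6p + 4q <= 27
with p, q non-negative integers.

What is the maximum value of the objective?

Relaxing integrality, the LP optimum is 18.38 at (p,q) = (1.25, 4.88), which is not an integer point.
(p,q)=(1,5): 3·1+6·5=33≤33, 6·1+4·5=26≤27, objective 18.
(p,q)=(1,4): 3·1+6·4=27≤33, 6·1+4·4=22≤27, objective 15.
The best lattice point is (1,5), giving 18.

18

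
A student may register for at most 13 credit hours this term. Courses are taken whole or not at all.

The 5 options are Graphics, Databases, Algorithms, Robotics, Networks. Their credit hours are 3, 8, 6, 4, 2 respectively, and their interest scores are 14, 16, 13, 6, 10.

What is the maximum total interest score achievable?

Graphics + Databases + Networks: credit hours 3 + 8 + 2 = 13 ≤ 13, interest score 14 + 16 + 10 = 40.
Graphics + Algorithms + Networks: credit hours 3 + 6 + 2 = 11 ≤ 13, interest score 14 + 13 + 10 = 37.
Best is Graphics, Databases, and Networks with total interest score 40.

40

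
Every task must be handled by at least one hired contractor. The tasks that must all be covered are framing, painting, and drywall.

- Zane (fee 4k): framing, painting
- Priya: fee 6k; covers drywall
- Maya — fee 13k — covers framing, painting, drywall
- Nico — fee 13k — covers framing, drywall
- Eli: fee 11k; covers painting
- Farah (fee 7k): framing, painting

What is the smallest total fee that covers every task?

Choose Zane and Priya: together they cover framing, painting, drywall — every task.
Total fee: 4 + 6 = 10.
No cover costs less than 10.

10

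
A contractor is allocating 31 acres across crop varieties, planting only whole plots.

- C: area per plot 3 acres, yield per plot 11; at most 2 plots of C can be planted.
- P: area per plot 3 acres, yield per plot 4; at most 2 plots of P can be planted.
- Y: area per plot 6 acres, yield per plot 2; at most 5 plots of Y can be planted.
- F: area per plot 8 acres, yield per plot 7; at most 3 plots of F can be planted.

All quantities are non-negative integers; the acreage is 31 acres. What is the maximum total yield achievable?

44

C has the best ratio (11/3); taking only C gives at most 2×11 = 22 (stopped by the supply cap of 2).
Mixing does better — 2×C, 2×P, and 2×F: area 28 ≤ 31, yield 2·11 + 2·4 + 2·7 = 44.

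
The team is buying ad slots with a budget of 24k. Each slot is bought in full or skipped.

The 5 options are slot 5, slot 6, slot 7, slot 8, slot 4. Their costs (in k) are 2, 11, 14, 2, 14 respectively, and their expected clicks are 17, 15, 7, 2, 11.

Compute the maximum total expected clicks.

This is an integer program with binary decision variables.
Allowing fractional choices, the relaxed optimum would be about 41.1, but ad slots are indivisible.
slot 5 + slot 6 + slot 8: cost 2 + 11 + 2 = 15 ≤ 24, expected clicks 17 + 15 + 2 = 34.
slot 5 + slot 6: cost 2 + 11 = 13 ≤ 24, expected clicks 17 + 15 = 32.
Best is slot 5, slot 6, and slot 8 with total expected clicks 34.

34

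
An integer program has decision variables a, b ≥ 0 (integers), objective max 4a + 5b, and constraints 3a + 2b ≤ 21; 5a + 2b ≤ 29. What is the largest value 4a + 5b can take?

50

Relaxing integrality, the LP optimum is 52.50 at (a,b) = (0, 10.5), which is not an integer point.
(a,b)=(0,10) is feasible, giving 50.
(a,b)=(1,9) is feasible, giving 49.
The best lattice point is (0,10), giving 50.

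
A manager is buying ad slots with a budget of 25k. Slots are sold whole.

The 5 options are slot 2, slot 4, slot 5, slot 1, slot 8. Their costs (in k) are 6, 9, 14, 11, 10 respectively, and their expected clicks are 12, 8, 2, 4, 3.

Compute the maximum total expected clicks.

Allowing fractional choices, the relaxed optimum would be about 23.6, but ad slots are indivisible.
slot 2 + slot 4: cost 6 + 9 = 15 ≤ 25, expected clicks 12 + 8 = 20.
slot 2 + slot 1: cost 6 + 11 = 17 ≤ 25, expected clicks 12 + 4 = 16.
slot 2 + slot 4 + slot 8: cost 6 + 9 + 10 = 25 ≤ 25, expected clicks 12 + 8 + 3 = 23.
Best is slot 2, slot 4, and slot 8 with total expected clicks 23.

23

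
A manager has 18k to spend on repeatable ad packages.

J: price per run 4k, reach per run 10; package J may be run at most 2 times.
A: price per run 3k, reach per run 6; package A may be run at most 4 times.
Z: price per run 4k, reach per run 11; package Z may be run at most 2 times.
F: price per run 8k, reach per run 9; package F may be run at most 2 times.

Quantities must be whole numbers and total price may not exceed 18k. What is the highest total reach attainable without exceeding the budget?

2×J, 2×A, and 1×Z: price 18 ≤ 18, reach 2·10 + 2·6 + 1·11 = 43.
1×J, 2×A, and 2×Z: price 18 ≤ 18, reach 1·10 + 2·6 + 2·11 = 44.
Best is 44.

44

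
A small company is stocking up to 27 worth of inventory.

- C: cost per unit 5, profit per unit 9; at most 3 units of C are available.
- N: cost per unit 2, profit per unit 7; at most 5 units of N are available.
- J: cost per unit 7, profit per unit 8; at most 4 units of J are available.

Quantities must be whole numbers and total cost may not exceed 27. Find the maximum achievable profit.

This is a bounded integer knapsack.
N has the best ratio (7/2); taking only N gives at most 5×7 = 35 (stopped by the supply cap of 5).
Mixing does better — 3×C and 5×N: cost 25 ≤ 27, profit 3·9 + 5·7 = 62.

62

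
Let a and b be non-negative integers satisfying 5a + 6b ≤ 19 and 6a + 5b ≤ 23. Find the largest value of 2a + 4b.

The continuous relaxation peaks at (0, 3.17) with value 12.67; rounding to a feasible lattice point costs some objective.
(a,b)=(0,3): 5·0+6·3=18≤19, 6·0+5·3=15≤23, objective 12.
(a,b)=(1,2): 5·1+6·2=17≤19, 6·1+5·2=16≤23, objective 10.
(a,b)=(0,2): 5·0+6·2=12≤19, 6·0+5·2=10≤23, objective 8.
Maximum is 12 at (a,b)=(0,3).

12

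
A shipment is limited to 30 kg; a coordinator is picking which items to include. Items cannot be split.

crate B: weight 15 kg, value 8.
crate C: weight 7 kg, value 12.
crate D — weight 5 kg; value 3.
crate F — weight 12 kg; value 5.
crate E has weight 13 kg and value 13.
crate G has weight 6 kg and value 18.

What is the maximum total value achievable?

crate C + crate E + crate G: weight 7 + 13 + 6 = 26 ≤ 30, value 12 + 13 + 18 = 43.
crate B + crate C + crate G: weight 15 + 7 + 6 = 28 ≤ 30, value 8 + 12 + 18 = 38.
Best is crate C, crate E, and crate G with total value 43.

43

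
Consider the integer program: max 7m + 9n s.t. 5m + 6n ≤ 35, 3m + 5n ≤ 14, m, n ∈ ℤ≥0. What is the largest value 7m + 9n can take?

(m,n)=(3,1): 5·3+6·1=21≤35, 3·3+5·1=14≤14, objective 30.
(m,n)=(4,0): 5·4+6·0=20≤35, 3·4+5·0=12≤14, objective 28.
(m,n)=(2,1): 5·2+6·1=16≤35, 3·2+5·1=11≤14, objective 23.
The best lattice point is (3,1), giving 30.

30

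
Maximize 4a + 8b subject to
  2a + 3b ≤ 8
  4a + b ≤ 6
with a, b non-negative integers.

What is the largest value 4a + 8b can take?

(a,b)=(1,2): 2·1+3·2=8≤8, 4·1+1·2=6≤6, objective 20.
(a,b)=(0,2): 2·0+3·2=6≤8, 4·0+1·2=2≤6, objective 16.
(a,b)=(1,1): 2·1+3·1=5≤8, 4·1+1·1=5≤6, objective 12.
(a,b)=(0,1): 2·0+3·1=3≤8, 4·0+1·1=1≤6, objective 8.
Maximum is 20 at (a,b)=(1,2).

20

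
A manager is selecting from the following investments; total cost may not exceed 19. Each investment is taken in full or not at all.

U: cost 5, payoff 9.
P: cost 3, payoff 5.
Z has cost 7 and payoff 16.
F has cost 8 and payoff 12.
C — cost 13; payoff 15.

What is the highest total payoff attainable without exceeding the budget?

33

Z + F: cost 7 + 8 = 15 ≤ 19, payoff 16 + 12 = 28.
U + P + Z: cost 5 + 3 + 7 = 15 ≤ 19, payoff 9 + 5 + 16 = 30.
P + Z + F: cost 3 + 7 + 8 = 18 ≤ 19, payoff 5 + 16 + 12 = 33.
Best is P, Z, and F with total payoff 33.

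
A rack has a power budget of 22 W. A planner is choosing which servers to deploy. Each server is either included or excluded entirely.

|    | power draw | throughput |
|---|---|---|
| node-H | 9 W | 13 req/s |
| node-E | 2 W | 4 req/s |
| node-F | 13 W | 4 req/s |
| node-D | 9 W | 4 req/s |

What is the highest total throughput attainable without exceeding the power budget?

node-H + node-E: power draw 9 + 2 = 11 ≤ 22, throughput 13 + 4 = 17.
node-H + node-D: power draw 9 + 9 = 18 ≤ 22, throughput 13 + 4 = 17.
node-H + node-E + node-D: power draw 9 + 2 + 9 = 20 ≤ 22, throughput 13 + 4 + 4 = 21.
Best is node-H, node-E, and node-D with total throughput 21.

21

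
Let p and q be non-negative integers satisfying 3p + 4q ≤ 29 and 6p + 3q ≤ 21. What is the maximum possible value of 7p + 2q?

23

(p,q)=(3,1): 3·3+4·1=13≤29, 6·3+3·1=21≤21, objective 23.
(p,q)=(3,0): 3·3+4·0=9≤29, 6·3+3·0=18≤21, objective 21.
(p,q)=(2,2): 3·2+4·2=14≤29, 6·2+3·2=18≤21, objective 18.
(p,q)=(2,1): 3·2+4·1=10≤29, 6·2+3·1=15≤21, objective 16.
The best lattice point is (3,1), giving 23.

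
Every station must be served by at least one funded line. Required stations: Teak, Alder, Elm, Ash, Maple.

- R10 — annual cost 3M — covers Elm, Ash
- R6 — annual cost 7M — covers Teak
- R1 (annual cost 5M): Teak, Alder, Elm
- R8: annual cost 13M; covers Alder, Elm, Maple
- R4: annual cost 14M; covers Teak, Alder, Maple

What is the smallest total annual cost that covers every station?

17

The greedy cost-per-new-station heuristic would pick R10, R1, and R8 for 21, but a cheaper cover exists.
Choose R10 and R4: together they cover Teak, Alder, Elm, Ash, Maple — every station.
Total annual cost: 3 + 14 = 17.
No cover costs less than 17.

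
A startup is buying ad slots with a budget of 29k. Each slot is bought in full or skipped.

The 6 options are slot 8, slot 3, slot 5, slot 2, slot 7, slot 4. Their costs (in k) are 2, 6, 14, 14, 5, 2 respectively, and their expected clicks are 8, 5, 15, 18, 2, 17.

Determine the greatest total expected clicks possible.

Take slot 8, slot 3, slot 2, slot 7, and slot 4: cost 2 + 6 + 14 + 5 + 2 = 29 ≤ 29, expected clicks 8 + 5 + 18 + 2 + 17 = 50.
No other feasible combination does better.

50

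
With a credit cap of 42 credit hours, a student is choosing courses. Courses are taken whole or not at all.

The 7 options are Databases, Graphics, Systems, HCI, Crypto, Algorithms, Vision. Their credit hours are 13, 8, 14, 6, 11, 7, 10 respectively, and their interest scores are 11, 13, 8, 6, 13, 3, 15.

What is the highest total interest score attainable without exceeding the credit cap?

This is an integer program with binary decision variables.
Graphics + HCI + Crypto + Algorithms + Vision: credit hours 8 + 6 + 11 + 7 + 10 = 42 ≤ 42, interest score 13 + 6 + 13 + 3 + 15 = 50.
Databases + Graphics + Crypto + Vision: credit hours 13 + 8 + 11 + 10 = 42 ≤ 42, interest score 11 + 13 + 13 + 15 = 52.
Best is Databases, Graphics, Crypto, and Vision with total interest score 52.

52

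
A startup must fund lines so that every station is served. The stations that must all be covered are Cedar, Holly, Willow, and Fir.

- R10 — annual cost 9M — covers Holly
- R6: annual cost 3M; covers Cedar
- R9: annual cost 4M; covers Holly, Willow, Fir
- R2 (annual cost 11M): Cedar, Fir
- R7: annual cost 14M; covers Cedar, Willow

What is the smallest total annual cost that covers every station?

This is a weighted set-cover instance.
Choose R6 and R9: together they cover Cedar, Holly, Willow, Fir — every station.
Total annual cost: 3 + 4 = 7.
No cover costs less than 7.

7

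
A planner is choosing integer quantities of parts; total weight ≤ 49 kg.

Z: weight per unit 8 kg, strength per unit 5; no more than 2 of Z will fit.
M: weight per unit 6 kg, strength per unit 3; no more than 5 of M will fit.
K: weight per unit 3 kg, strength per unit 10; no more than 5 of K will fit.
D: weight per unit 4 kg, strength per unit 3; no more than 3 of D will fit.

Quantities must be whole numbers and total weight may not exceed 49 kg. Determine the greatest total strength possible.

72

1×Z, 2×M, 5×K, and 3×D: weight 47 ≤ 49, strength 1·5 + 2·3 + 5·10 + 3·3 = 70.
2×Z, 1×M, 5×K, and 3×D: weight 49 ≤ 49, strength 2·5 + 1·3 + 5·10 + 3·3 = 72.
Best is 72.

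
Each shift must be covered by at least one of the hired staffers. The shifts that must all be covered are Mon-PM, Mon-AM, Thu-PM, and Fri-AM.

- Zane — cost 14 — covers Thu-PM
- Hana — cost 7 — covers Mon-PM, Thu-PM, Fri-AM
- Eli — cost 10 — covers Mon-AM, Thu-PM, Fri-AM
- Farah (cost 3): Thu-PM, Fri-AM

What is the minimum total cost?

17

This is a weighted set-cover instance.
The greedy cost-per-new-shift heuristic would pick Farah, Hana, and Eli for 20, but a cheaper cover exists.
Choose Hana and Eli: together they cover Mon-PM, Mon-AM, Thu-PM, Fri-AM — every shift.
Total cost: 7 + 10 = 17.
No cover costs less than 17.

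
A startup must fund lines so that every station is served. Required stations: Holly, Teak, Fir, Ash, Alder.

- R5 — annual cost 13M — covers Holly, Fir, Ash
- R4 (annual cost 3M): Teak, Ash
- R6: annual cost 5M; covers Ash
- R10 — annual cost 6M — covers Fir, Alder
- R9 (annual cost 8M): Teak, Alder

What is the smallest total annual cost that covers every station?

This is a weighted set-cover instance.
Choose R5 and R9: together they cover Holly, Teak, Fir, Ash, Alder — every station.
Total annual cost: 13 + 8 = 21.

21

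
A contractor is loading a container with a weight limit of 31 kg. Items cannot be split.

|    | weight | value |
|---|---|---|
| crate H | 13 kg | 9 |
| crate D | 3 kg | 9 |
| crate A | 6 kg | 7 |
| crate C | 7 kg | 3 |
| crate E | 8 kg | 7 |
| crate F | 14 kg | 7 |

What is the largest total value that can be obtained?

32

This is an integer program with binary decision variables.
Allowing fractional choices, the relaxed optimum would be about 32.5, but items are indivisible.
crate H + crate D + crate A + crate E: weight 13 + 3 + 6 + 8 = 30 ≤ 31, value 9 + 9 + 7 + 7 = 32.
crate D + crate A + crate E + crate F: weight 3 + 6 + 8 + 14 = 31 ≤ 31, value 9 + 7 + 7 + 7 = 30.
crate H + crate D + crate A + crate C: weight 13 + 3 + 6 + 7 = 29 ≤ 31, value 9 + 9 + 7 + 3 = 28.
Best is crate H, crate D, crate A, and crate E with total value 32.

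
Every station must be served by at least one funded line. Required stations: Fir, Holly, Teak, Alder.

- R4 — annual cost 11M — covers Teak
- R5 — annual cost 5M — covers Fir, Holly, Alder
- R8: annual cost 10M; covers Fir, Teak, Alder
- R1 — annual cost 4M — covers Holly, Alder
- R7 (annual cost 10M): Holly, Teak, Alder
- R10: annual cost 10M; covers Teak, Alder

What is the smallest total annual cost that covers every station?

The greedy cost-per-new-station heuristic would pick R5 and R8 for 15, but a cheaper cover exists.
Choose R8 and R1: together they cover Fir, Holly, Teak, Alder — every station.
Total annual cost: 10 + 4 = 14.
No cover costs less than 14.

14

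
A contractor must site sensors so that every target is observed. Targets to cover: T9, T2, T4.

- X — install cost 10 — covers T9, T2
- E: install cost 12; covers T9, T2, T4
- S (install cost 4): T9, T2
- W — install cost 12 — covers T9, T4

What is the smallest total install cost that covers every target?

12

E alone covers T9, T2, T4 — every target.
Total install cost: 12.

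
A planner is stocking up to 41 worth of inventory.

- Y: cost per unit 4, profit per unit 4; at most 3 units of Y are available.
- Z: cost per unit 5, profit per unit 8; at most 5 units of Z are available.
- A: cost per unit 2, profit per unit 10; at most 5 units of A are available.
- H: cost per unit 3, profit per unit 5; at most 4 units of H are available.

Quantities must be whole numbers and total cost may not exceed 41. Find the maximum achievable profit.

This is a bounded integer knapsack.
A has the best ratio (10/2); taking only A gives at most 5×10 = 50 (stopped by the supply cap of 5).
Mixing does better — 5×Z, 5×A, and 2×H: cost 41 ≤ 41, profit 5·8 + 5·10 + 2·5 = 100.

100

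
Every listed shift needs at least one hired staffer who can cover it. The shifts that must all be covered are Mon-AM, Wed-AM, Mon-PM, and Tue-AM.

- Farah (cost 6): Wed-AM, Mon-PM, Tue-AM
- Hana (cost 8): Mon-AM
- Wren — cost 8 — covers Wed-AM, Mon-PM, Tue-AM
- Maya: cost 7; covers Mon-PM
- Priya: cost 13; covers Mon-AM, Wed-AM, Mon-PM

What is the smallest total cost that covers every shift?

Choose Farah and Hana: together they cover Mon-AM, Wed-AM, Mon-PM, Tue-AM — every shift.
Total cost: 6 + 8 = 14.
No cover costs less than 14.

14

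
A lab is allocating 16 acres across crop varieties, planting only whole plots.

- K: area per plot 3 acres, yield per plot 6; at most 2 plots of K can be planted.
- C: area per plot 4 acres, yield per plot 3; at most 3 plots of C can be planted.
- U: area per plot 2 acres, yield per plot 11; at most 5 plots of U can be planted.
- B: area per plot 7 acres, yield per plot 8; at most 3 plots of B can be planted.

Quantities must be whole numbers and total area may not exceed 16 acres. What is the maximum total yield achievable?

U has the best ratio (11/2); taking only U gives at most 5×11 = 55 (stopped by the supply cap of 5).
Mixing does better — 2×K and 5×U: area 16 ≤ 16, yield 2·6 + 5·11 = 67.

67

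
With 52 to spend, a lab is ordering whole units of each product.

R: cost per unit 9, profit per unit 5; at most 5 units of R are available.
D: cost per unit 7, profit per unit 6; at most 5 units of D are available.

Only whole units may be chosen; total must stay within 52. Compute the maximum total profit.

35

D has the best ratio (6/7); taking only D gives at most 5×6 = 30 (stopped by the supply cap of 5).
Mixing does better — 1×R and 5×D: cost 44 ≤ 52, profit 1·5 + 5·6 = 35.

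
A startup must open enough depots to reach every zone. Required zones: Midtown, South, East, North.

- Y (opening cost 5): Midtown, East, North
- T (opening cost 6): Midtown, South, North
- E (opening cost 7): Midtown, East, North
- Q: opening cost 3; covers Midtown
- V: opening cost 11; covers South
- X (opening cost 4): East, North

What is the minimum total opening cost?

This is a weighted set-cover instance.
The greedy cost-per-new-zone heuristic would pick Y and T for 11, but a cheaper cover exists.
Choose T and X: together they cover Midtown, South, East, North — every zone.
Total opening cost: 6 + 4 = 10.
No cover costs less than 10.

10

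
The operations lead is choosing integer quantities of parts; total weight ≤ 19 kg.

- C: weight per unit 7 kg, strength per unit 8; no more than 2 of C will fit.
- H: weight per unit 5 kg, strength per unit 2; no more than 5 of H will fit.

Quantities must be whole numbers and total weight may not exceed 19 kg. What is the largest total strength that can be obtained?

2×C: weight 14 ≤ 19, strength 2·8 = 16.
2×C and 1×H: weight 19 ≤ 19, strength 2·8 + 1·2 = 18.
Best is 18.

18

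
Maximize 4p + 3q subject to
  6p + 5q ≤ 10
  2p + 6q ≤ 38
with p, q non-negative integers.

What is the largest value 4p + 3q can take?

The continuous relaxation peaks at (1.67, 0) with value 6.67; rounding to a feasible lattice point costs some objective.
(p,q)=(0,2): 6·0+5·2=10≤10, 2·0+6·2=12≤38, objective 6.
(p,q)=(1,0): 6·1+5·0=6≤10, 2·1+6·0=2≤38, objective 4.
(p,q)=(0,1): 6·0+5·1=5≤10, 2·0+6·1=6≤38, objective 3.
No feasible integer point exceeds 6.

6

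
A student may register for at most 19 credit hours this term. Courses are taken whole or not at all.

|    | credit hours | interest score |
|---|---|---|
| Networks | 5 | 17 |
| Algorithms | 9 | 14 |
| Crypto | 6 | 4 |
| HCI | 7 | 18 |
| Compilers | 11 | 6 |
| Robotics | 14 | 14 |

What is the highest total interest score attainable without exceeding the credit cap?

Allowing fractional choices, the relaxed optimum would be about 45.9, but courses are indivisible.
Networks + HCI: credit hours 5 + 7 = 12 ≤ 19, interest score 17 + 18 = 35.
Networks + Crypto + HCI: credit hours 5 + 6 + 7 = 18 ≤ 19, interest score 17 + 4 + 18 = 39.
Best is Networks, Crypto, and HCI with total interest score 39.

39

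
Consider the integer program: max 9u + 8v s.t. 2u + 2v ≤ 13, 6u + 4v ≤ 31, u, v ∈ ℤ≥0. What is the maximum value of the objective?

51

(u,v)=(3,3): 2·3+2·3=12≤13, 6·3+4·3=30≤31, objective 51.
(u,v)=(2,4): 2·2+2·4=12≤13, 6·2+4·4=28≤31, objective 50.
(u,v)=(1,5): 2·1+2·5=12≤13, 6·1+4·5=26≤31, objective 49.
(u,v)=(3,2): 2·3+2·2=10≤13, 6·3+4·2=26≤31, objective 43.
Maximum is 51 at (u,v)=(3,3).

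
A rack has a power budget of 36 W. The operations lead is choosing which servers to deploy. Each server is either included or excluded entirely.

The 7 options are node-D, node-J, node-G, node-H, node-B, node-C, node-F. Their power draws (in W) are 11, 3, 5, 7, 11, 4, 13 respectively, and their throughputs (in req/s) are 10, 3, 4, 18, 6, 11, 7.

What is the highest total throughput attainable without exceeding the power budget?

This is an integer program with binary decision variables.
node-D + node-J + node-G + node-H + node-C: power draw 11 + 3 + 5 + 7 + 4 = 30 ≤ 36, throughput 10 + 3 + 4 + 18 + 11 = 46.
node-D + node-H + node-C + node-F: power draw 11 + 7 + 4 + 13 = 35 ≤ 36, throughput 10 + 18 + 11 + 7 = 46.
node-D + node-J + node-H + node-B + node-C: power draw 11 + 3 + 7 + 11 + 4 = 36 ≤ 36, throughput 10 + 3 + 18 + 6 + 11 = 48.
Best is node-D, node-J, node-H, node-B, and node-C with total throughput 48.

48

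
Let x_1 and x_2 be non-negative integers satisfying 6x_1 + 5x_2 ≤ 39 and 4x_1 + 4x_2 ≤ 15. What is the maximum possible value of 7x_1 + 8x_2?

24

(x_1,x_2)=(0,3): 6·0+5·3=15≤39, 4·0+4·3=12≤15, objective 24.
(x_1,x_2)=(1,2): 6·1+5·2=16≤39, 4·1+4·2=12≤15, objective 23.
(x_1,x_2)=(0,2): 6·0+5·2=10≤39, 4·0+4·2=8≤15, objective 16.
Maximum is 24 at (x_1,x_2)=(0,3).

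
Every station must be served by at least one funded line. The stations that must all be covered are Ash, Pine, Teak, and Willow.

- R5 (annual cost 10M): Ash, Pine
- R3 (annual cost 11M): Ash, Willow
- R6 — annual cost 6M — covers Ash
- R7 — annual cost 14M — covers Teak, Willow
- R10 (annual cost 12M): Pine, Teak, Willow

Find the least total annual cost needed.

18

Choose R6 and R10: together they cover Ash, Pine, Teak, Willow — every station.
Total annual cost: 6 + 12 = 18.
No cover costs less than 18.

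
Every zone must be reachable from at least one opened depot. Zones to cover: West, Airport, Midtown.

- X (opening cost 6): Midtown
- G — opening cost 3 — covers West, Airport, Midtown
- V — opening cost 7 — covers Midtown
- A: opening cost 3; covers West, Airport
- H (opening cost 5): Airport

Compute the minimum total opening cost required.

3

G alone covers West, Airport, Midtown — every zone.
Total opening cost: 3.
No cover costs less than 3.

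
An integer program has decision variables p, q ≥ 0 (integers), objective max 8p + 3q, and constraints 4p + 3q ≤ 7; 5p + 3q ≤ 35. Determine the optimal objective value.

11

The continuous relaxation peaks at (1.75, 0) with value 14.00; rounding to a feasible lattice point costs some objective.
(p,q)=(1,1) is feasible, giving 11.
(p,q)=(1,0) is feasible, giving 8.
The best lattice point is (1,1), giving 11.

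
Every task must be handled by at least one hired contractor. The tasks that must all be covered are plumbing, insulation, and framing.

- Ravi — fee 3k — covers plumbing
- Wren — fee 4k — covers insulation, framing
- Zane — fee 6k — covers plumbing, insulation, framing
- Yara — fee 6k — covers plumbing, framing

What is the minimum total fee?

6

The greedy cost-per-new-task heuristic would pick Wren and Ravi for 7, but a cheaper cover exists.
Zane alone covers plumbing, insulation, framing — every task.
Total fee: 6.
No cover costs less than 6.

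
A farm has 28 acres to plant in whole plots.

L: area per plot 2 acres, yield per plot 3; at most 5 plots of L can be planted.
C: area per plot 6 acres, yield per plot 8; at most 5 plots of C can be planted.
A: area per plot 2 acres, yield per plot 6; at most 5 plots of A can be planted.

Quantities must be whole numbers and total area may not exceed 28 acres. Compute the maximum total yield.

3×L, 2×C, and 5×A: area 28 ≤ 28, yield 3·3 + 2·8 + 5·6 = 55.
3×C and 5×A: area 28 ≤ 28, yield 3·8 + 5·6 = 54.
Best is 55.

55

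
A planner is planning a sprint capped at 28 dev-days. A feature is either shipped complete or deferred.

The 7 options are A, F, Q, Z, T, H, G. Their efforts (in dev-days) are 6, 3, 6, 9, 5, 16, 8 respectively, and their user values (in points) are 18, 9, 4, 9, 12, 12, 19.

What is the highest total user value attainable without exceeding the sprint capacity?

Allowing fractional choices, the relaxed optimum would be about 64.0, but features are indivisible.
A + F + T + G: effort 6 + 3 + 5 + 8 = 22 ≤ 28, user value 18 + 9 + 12 + 19 = 58.
A + F + Q + T + G: effort 6 + 3 + 6 + 5 + 8 = 28 ≤ 28, user value 18 + 9 + 4 + 12 + 19 = 62.
Best is A, F, Q, T, and G with total user value 62.

62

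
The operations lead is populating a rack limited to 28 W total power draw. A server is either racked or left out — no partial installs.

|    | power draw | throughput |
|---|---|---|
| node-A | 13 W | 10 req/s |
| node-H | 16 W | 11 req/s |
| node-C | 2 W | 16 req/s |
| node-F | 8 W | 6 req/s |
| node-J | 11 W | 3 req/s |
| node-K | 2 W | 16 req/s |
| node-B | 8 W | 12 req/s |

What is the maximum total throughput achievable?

55

Take node-H, node-C, node-K, and node-B: power draw 16 + 2 + 2 + 8 = 28 ≤ 28, throughput 11 + 16 + 16 + 12 = 55.
No other feasible combination does better.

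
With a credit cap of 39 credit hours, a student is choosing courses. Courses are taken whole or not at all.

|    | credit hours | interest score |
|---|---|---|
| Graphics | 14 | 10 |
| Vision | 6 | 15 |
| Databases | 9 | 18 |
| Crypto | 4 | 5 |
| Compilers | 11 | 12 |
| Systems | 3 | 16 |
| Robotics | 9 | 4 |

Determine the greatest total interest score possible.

66

Allowing fractional choices, the relaxed optimum would be about 70.3, but courses are indivisible.
Graphics + Vision + Databases + Crypto + Systems: credit hours 14 + 6 + 9 + 4 + 3 = 36 ≤ 39, interest score 10 + 15 + 18 + 5 + 16 = 64.
Vision + Databases + Compilers + Systems + Robotics: credit hours 6 + 9 + 11 + 3 + 9 = 38 ≤ 39, interest score 15 + 18 + 12 + 16 + 4 = 65.
Vision + Databases + Crypto + Compilers + Systems: credit hours 6 + 9 + 4 + 11 + 3 = 33 ≤ 39, interest score 15 + 18 + 5 + 12 + 16 = 66.
Best is Vision, Databases, Crypto, Compilers, and Systems with total interest score 66.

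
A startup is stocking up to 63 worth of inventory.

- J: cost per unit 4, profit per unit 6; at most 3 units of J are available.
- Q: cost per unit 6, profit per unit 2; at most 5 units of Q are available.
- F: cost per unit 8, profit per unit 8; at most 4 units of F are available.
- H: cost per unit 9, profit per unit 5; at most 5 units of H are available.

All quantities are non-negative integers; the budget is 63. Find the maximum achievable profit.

J has the best ratio (6/4); taking only J gives at most 3×6 = 18 (stopped by the supply cap of 3).
Mixing does better — 3×J, 4×F, and 2×H: cost 62 ≤ 63, profit 3·6 + 4·8 + 2·5 = 60.

60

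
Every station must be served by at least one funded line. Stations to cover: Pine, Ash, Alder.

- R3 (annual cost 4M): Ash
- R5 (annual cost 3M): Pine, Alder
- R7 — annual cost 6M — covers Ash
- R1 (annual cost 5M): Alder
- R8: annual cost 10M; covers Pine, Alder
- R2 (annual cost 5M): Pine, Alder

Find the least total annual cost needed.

7

Choose R3 and R5: together they cover Pine, Ash, Alder — every station.
Total annual cost: 4 + 3 = 7.
No cover costs less than 7.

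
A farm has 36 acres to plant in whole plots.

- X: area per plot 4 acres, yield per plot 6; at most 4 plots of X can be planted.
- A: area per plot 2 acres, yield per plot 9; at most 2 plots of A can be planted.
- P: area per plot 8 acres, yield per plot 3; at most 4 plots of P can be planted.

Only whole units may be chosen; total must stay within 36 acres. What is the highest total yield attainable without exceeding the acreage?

A has the best ratio (9/2); taking only A gives at most 2×9 = 18 (stopped by the supply cap of 2).
Mixing does better — 4×X, 2×A, and 2×P: area 36 ≤ 36, yield 4·6 + 2·9 + 2·3 = 48.

48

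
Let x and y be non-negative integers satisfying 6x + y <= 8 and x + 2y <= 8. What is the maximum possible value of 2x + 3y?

The continuous relaxation peaks at (0.727, 3.64) with value 12.36; rounding to a feasible lattice point costs some objective.
(x,y)=(0,4): 6·0+1·4=4≤8, 1·0+2·4=8≤8, objective 12.
(x,y)=(0,3): 6·0+1·3=3≤8, 1·0+2·3=6≤8, objective 9.
(x,y)=(1,2): 6·1+1·2=8≤8, 1·1+2·2=5≤8, objective 8.
(x,y)=(0,2): 6·0+1·2=2≤8, 1·0+2·2=4≤8, objective 6.
No feasible integer point exceeds 12.

12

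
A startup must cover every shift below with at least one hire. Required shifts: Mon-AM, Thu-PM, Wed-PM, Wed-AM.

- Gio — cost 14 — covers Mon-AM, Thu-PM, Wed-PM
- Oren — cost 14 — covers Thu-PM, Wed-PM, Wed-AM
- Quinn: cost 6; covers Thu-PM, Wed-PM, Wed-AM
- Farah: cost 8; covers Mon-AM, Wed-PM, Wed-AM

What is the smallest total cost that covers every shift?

14

Choose Quinn and Farah: together they cover Mon-AM, Thu-PM, Wed-PM, Wed-AM — every shift.
Total cost: 6 + 8 = 14.
No cover costs less than 14.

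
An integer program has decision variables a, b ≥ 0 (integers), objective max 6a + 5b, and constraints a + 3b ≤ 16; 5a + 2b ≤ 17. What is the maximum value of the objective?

Relaxing integrality, the LP optimum is 33.00 at (a,b) = (1.46, 4.85), which is not an integer point.
(a,b)=(1,5): 1·1+3·5=16≤16, 5·1+2·5=15≤17, objective 31.
(a,b)=(2,3): 1·2+3·3=11≤16, 5·2+2·3=16≤17, objective 27.
(a,b)=(1,4): 1·1+3·4=13≤16, 5·1+2·4=13≤17, objective 26.
No feasible integer point exceeds 31.

31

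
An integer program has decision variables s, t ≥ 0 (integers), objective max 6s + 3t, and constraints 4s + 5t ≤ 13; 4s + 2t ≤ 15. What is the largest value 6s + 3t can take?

18

(s,t)=(3,0): 4·3+5·0=12≤13, 4·3+2·0=12≤15, objective 18.
(s,t)=(2,1): 4·2+5·1=13≤13, 4·2+2·1=10≤15, objective 15.
Maximum is 18 at (s,t)=(3,0).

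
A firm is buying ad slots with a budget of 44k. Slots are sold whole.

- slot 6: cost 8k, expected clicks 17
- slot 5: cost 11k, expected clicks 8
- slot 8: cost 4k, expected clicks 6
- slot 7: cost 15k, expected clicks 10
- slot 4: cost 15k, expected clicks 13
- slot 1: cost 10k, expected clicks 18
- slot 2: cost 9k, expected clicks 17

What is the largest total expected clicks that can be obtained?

66

Take slot 6, slot 5, slot 8, slot 1, and slot 2: cost 8 + 11 + 4 + 10 + 9 = 42 ≤ 44, expected clicks 17 + 8 + 6 + 18 + 17 = 66.
No other feasible combination does better.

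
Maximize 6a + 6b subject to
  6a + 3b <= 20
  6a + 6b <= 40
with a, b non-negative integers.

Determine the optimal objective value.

36

Relaxing integrality, the LP optimum is 40.00 at (a,b) = (0, 6.67), which is not an integer point.
(a,b)=(0,6): 6·0+3·6=18≤20, 6·0+6·6=36≤40, objective 36.
(a,b)=(0,5): 6·0+3·5=15≤20, 6·0+6·5=30≤40, objective 30.
No feasible integer point exceeds 36.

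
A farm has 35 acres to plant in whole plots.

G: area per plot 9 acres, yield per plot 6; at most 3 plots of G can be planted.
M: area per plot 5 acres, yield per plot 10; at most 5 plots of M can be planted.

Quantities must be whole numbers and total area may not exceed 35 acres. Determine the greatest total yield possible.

This is a bounded integer knapsack.
M has the best ratio (10/5); taking only M gives at most 5×10 = 50 (stopped by the supply cap of 5).
Mixing does better — 1×G and 5×M: area 34 ≤ 35, yield 1·6 + 5·10 = 56.

56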